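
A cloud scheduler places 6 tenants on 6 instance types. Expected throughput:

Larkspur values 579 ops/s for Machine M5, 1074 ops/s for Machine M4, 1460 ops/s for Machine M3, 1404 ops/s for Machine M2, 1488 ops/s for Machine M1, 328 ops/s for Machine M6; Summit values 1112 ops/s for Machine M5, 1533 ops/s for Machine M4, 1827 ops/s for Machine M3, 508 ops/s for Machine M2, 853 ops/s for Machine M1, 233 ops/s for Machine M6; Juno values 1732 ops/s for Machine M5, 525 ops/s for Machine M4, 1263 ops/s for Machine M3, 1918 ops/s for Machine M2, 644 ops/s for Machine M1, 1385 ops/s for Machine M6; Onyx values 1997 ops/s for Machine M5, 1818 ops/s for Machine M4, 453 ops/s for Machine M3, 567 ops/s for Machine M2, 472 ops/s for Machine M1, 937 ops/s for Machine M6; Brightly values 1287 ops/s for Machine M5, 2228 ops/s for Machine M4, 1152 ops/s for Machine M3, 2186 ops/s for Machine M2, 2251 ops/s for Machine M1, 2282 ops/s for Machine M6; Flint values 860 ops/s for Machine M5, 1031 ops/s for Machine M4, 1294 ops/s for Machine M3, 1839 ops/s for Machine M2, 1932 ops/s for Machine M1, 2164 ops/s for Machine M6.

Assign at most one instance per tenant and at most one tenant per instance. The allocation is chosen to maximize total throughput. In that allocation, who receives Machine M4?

Optimal: Larkspur→Machine M1 (1488 ops/s), Summit→Machine M3 (1827 ops/s), Juno→Machine M2 (1918 ops/s), Onyx→Machine M5 (1997 ops/s), Brightly→Machine M4 (2228 ops/s), Flint→Machine M6 (2164 ops/s) — total 1488+1827+1918+1997+2228+2164 = 11622 ops/s.
Max-entry greedy (repeatedly take the single best remaining cell) gives 11030 ops/s, worse by 592.
Swapping Larkspur↔Onyx (Larkspur→Machine M5 579 ops/s, Onyx→Machine M1 472 ops/s) loses 2434.
No other one-to-one assignment exceeds 11622 ops/s.
Brightly's own top instance is Machine M6 (2282 ops/s), but forcing Brightly→Machine M6 and reassigning the rest optimally gives only 11122 ops/s — worse by 500.

Brightly receives Machine M4.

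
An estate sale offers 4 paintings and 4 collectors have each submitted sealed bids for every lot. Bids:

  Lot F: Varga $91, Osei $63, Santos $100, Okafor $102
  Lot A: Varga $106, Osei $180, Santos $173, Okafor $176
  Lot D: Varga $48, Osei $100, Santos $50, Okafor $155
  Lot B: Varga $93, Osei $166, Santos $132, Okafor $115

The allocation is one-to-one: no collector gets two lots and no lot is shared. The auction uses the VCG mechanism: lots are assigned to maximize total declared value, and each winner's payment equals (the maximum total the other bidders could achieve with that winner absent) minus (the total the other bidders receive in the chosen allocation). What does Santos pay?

Santos pays $21.

Efficient allocation: Varga→Lot F ($91), Osei→Lot B ($166), Santos→Lot A ($173), Okafor→Lot D ($155); total welfare W = $585.
Santos receives Lot A at value $173, so the others get W − 173 = $412.
Without Santos: best allocation of the remaining 3 bidders over all 4 lots is Varga→Lot F ($91), Osei→Lot B ($166), Okafor→Lot A ($176), total $433.
VCG payment = (others' best without Santos) − (others' welfare with Santos) = 433 − 412 = $21.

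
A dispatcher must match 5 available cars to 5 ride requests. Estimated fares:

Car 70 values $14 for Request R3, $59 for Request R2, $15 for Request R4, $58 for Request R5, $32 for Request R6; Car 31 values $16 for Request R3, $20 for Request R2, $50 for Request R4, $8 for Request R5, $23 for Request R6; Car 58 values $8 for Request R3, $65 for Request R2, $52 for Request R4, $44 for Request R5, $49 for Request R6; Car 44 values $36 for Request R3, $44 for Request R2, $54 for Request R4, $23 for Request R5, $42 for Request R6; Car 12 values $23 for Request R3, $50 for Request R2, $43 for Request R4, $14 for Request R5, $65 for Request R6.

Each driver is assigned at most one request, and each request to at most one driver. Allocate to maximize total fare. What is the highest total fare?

Max total: $274

Optimal: Car 70→Request R5 ($58), Car 31→Request R4 ($50), Car 58→Request R2 ($65), Car 44→Request R3 ($36), Car 12→Request R6 ($65) — total 58+50+65+36+65 = $274.
Row-greedy (each driver in turn takes its best remaining request) gives $208, worse by 66.
Swapping Car 58↔Car 31 (Car 58→Request R4 $52, Car 31→Request R2 $20) loses 43.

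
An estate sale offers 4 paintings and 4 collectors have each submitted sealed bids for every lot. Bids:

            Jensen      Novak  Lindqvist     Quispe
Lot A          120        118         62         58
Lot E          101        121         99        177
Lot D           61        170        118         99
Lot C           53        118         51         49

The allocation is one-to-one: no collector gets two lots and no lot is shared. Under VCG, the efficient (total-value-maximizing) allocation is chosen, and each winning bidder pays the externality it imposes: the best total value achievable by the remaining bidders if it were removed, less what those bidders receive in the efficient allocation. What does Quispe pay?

Efficient allocation: Jensen→Lot A ($120), Novak→Lot C ($118), Lindqvist→Lot D ($118), Quispe→Lot E ($177); total welfare W = $533.
Quispe receives Lot E at value $177, so the others get W − 177 = $356.
Without Quispe: best allocation of the remaining 3 bidders over all 4 lots is Jensen→Lot A ($120), Novak→Lot D ($170), Lindqvist→Lot E ($99), total $389.
VCG payment = (others' best without Quispe) − (others' welfare with Quispe) = 389 − 356 = $33.

Quispe pays $33.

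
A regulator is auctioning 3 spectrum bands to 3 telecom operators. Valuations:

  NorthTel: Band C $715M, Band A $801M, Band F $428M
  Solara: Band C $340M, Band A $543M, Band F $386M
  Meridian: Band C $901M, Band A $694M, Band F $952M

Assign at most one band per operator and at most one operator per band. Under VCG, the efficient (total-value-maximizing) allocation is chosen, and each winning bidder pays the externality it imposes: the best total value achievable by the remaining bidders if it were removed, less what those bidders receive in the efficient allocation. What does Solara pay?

Efficient allocation: NorthTel→Band C ($715M), Solara→Band A ($543M), Meridian→Band F ($952M); total welfare W = $2210M.
Solara receives Band A at value $543M, so the others get W − 543 = $1667M.
Without Solara: best allocation of the remaining 2 bidders over all 3 bands is NorthTel→Band A ($801M), Meridian→Band F ($952M), total $1753M.
VCG payment = (others' best without Solara) − (others' welfare with Solara) = 1753 − 1667 = $86M.

Solara pays $86M.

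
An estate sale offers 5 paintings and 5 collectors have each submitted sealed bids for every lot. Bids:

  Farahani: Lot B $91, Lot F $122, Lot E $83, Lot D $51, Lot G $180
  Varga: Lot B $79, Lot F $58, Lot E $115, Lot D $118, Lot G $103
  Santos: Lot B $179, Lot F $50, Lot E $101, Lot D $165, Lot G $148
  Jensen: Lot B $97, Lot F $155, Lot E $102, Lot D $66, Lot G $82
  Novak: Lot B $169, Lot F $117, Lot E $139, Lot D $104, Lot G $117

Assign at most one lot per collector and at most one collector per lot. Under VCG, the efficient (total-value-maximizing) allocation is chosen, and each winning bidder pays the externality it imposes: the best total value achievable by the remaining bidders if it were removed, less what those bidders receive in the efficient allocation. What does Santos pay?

Efficient allocation: Farahani→Lot G ($180), Varga→Lot E ($115), Santos→Lot D ($165), Jensen→Lot F ($155), Novak→Lot B ($169); total welfare W = $784.
Santos receives Lot D at value $165, so the others get W − 165 = $619.
Without Santos: best allocation of the remaining 4 bidders over all 5 lots is Farahani→Lot G ($180), Varga→Lot D ($118), Jensen→Lot F ($155), Novak→Lot B ($169), total $622.
VCG payment = (others' best without Santos) − (others' welfare with Santos) = 622 − 619 = $3.

Santos pays $3.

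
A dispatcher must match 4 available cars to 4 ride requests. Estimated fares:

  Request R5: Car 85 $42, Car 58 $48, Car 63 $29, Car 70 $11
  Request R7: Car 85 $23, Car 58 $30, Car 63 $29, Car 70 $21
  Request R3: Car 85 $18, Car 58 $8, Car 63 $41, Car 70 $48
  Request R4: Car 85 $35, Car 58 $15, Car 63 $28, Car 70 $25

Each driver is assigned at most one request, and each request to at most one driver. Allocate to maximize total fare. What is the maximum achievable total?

Optimal: Car 85→Request R4 ($35), Car 58→Request R5 ($48), Car 63→Request R7 ($29), Car 70→Request R3 ($48) — total 35+48+29+48 = $160.
Row-greedy (each driver in turn takes its best remaining request) gives $138, worse by 22.

Maximum total: $160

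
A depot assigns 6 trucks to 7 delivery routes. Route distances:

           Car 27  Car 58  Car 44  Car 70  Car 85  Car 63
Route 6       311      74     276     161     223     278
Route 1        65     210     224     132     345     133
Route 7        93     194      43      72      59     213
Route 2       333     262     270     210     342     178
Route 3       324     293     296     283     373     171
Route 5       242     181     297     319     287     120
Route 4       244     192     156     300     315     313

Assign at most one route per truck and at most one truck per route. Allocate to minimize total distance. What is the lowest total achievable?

Min total: 684 km

This is the linear assignment problem.
Optimal: Car 27→Route 1 (65 km), Car 58→Route 6 (74 km), Car 44→Route 4 (156 km), Car 70→Route 2 (210 km), Car 85→Route 7 (59 km), Car 63→Route 5 (120 km) — total 65+74+156+210+59+120 = 684 km.
Row-greedy (each truck in turn takes its cheapest remaining route) gives 850 km, worse by 166.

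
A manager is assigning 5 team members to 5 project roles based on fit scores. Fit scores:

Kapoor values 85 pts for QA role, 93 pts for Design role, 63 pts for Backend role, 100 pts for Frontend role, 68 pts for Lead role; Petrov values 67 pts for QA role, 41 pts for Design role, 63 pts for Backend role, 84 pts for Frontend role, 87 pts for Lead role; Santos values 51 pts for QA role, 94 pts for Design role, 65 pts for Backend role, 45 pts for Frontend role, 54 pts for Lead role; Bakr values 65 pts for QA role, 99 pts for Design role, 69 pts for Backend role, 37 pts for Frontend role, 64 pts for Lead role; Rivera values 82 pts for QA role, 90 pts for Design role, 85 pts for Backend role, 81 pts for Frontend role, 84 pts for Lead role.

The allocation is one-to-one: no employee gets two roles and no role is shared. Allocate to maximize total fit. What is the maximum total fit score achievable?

Maximum total: 433 pts

This is the linear assignment problem.
Optimal: Kapoor→Frontend role (100 pts), Petrov→Lead role (87 pts), Santos→Backend role (65 pts), Bakr→Design role (99 pts), Rivera→QA role (82 pts) — total 100+87+65+99+82 = 433 pts.
Row-greedy (each employee in turn takes its best remaining role) gives 432 pts, worse by 1.
Next-best assignment: Kapoor→Frontend role, Petrov→Lead role, Santos→Design role, Bakr→Backend role, Rivera→QA role = 432 pts.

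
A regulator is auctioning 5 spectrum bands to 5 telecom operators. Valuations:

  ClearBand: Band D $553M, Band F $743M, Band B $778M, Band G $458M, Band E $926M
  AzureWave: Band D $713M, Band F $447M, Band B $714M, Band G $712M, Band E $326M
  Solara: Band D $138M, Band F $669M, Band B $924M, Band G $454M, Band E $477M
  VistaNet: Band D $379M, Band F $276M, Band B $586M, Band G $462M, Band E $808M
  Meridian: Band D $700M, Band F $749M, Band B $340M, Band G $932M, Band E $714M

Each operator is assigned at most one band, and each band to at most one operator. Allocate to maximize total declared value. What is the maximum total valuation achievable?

Maximum total: $4120M

Optimal: ClearBand→Band F ($743M), AzureWave→Band D ($713M), Solara→Band B ($924M), VistaNet→Band E ($808M), Meridian→Band G ($932M) — total 743+713+924+808+932 = $4120M.
Column-greedy (each band in turn goes to its best remaining operator) gives $3774M, worse by 346.
Next-best assignment: ClearBand→Band B, AzureWave→Band D, Solara→Band F, VistaNet→Band E, Meridian→Band G = $3900M.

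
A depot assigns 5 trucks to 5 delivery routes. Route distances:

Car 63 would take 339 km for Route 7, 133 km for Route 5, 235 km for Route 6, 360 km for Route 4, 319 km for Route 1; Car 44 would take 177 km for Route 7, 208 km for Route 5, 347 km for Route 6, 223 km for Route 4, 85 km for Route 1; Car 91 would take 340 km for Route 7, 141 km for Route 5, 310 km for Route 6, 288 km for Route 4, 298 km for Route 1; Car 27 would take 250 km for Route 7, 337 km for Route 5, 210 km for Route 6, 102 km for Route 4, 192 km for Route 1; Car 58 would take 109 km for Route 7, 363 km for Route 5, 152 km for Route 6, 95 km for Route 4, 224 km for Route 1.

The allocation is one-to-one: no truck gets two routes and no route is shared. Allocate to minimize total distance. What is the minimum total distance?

Optimal: Car 63→Route 6 (235 km), Car 44→Route 1 (85 km), Car 91→Route 5 (141 km), Car 27→Route 4 (102 km), Car 58→Route 7 (109 km) — total 235+85+141+102+109 = 672 km.
Min-entry greedy (repeatedly take the single cheapest remaining cell) gives 863 km, worse by 191.
Checked against all permutations: 672 km is optimal.

Minimum total: 672 km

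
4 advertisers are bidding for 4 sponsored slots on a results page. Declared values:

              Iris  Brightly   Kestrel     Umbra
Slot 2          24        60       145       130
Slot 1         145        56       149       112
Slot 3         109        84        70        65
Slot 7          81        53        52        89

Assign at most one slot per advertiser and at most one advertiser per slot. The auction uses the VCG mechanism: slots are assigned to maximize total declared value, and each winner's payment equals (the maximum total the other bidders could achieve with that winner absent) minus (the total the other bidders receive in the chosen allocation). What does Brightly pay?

Efficient allocation: Iris→Slot 1 ($145), Brightly→Slot 3 ($84), Kestrel→Slot 2 ($145), Umbra→Slot 7 ($89); total welfare W = $463.
Brightly receives Slot 3 at value $84, so the others get W − 84 = $379.
Without Brightly: best allocation of the remaining 3 bidders over all 4 slots is Iris→Slot 3 ($109), Kestrel→Slot 1 ($149), Umbra→Slot 2 ($130), total $388.
VCG payment = (others' best without Brightly) − (others' welfare with Brightly) = 388 − 379 = $9.

Brightly pays $9.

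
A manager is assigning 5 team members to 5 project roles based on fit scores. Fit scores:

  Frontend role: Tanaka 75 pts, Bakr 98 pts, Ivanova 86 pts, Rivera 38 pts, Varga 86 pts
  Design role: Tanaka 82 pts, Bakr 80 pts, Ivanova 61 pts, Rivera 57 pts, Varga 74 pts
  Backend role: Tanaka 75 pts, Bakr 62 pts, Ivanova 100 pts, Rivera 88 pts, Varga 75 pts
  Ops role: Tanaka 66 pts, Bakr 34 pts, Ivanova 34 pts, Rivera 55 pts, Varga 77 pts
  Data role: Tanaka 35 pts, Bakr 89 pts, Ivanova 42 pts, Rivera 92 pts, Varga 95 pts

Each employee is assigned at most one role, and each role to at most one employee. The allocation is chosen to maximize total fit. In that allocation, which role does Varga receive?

Optimal: Tanaka→Design role (82 pts), Bakr→Frontend role (98 pts), Ivanova→Backend role (100 pts), Rivera→Data role (92 pts), Varga→Ops role (77 pts) — total 82+98+100+92+77 = 449 pts.
Max-entry greedy (repeatedly take the single best remaining cell) gives 430 pts, worse by 19.
Next-best assignment: Tanaka→Design role, Bakr→Frontend role, Ivanova→Backend role, Rivera→Ops role, Varga→Data role = 430 pts.
Swapping Tanaka↔Rivera (Tanaka→Data role 35 pts, Rivera→Design role 57 pts) loses 82.
Varga's own top role is Data role (95 pts), but forcing Varga→Data role and reassigning the rest optimally gives only 430 pts — worse by 19.

Varga receives Ops role.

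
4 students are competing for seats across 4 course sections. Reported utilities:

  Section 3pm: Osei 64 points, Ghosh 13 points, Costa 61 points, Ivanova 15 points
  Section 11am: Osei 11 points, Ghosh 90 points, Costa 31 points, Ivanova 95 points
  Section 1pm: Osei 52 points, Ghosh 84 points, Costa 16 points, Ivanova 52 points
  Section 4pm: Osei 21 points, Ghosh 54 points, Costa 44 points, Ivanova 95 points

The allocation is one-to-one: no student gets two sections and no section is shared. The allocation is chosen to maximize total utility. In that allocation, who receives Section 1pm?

Osei receives Section 1pm.

Optimal: Osei→Section 1pm (52 points), Ghosh→Section 11am (90 points), Costa→Section 3pm (61 points), Ivanova→Section 4pm (95 points) — total 52+90+61+95 = 298 points.
Max-entry greedy (repeatedly take the single best remaining cell) gives 287 points, worse by 11.
Next-best assignment: Osei→Section 3pm, Ghosh→Section 1pm, Costa→Section 4pm, Ivanova→Section 11am = 287 points.
No other one-to-one assignment exceeds 298 points.
Osei's own top section is Section 3pm (64 points), but forcing Osei→Section 3pm and reassigning the rest optimally gives only 287 points — worse by 11.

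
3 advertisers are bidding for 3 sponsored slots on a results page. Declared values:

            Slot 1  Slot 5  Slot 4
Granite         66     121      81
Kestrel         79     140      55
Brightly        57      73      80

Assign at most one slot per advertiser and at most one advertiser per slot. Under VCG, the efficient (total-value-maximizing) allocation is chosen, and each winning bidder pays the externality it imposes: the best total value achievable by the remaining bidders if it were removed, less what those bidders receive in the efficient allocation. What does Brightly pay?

Efficient allocation: Granite→Slot 1 ($66), Kestrel→Slot 5 ($140), Brightly→Slot 4 ($80); total welfare W = $286.
Brightly receives Slot 4 at value $80, so the others get W − 80 = $206.
Without Brightly: best allocation of the remaining 2 bidders over all 3 slots is Granite→Slot 4 ($81), Kestrel→Slot 5 ($140), total $221.
VCG payment = (others' best without Brightly) − (others' welfare with Brightly) = 221 − 206 = $15.

Brightly pays $15.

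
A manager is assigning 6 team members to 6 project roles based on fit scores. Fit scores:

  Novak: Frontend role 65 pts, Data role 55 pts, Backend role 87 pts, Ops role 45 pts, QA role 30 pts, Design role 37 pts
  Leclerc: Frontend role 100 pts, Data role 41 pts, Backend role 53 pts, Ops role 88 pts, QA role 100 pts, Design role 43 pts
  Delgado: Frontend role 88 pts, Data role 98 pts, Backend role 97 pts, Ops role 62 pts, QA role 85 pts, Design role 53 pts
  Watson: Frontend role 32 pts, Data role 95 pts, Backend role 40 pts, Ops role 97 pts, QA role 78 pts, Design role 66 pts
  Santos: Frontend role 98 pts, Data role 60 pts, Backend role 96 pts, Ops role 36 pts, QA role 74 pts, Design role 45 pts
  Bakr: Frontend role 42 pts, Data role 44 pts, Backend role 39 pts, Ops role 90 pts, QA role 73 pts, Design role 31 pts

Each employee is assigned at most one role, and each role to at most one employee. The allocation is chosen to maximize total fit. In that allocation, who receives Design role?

This is a one-to-one assignment (maximum-weight bipartite matching).
Optimal: Novak→Backend role (87 pts), Leclerc→QA role (100 pts), Delgado→Data role (98 pts), Watson→Design role (66 pts), Santos→Frontend role (98 pts), Bakr→Ops role (90 pts) — total 87+100+98+66+98+90 = 539 pts.
Column-greedy (each role in turn goes to its best remaining employee) gives 501 pts, worse by 38.
Swapping Watson↔Leclerc (Watson→QA role 78 pts, Leclerc→Design role 43 pts) loses 45.
Every other assignment is strictly worse.
Watson's own top role is Ops role (97 pts), but forcing Watson→Ops role and reassigning the rest optimally gives only 511 pts — worse by 28.

Watson receives Design role.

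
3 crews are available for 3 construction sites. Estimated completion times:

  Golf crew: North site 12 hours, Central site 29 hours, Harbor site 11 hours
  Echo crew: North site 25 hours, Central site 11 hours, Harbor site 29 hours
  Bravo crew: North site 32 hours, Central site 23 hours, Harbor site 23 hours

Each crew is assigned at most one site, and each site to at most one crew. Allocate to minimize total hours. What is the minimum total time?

Minimum total: 46 hours

This is a one-to-one assignment (minimum-cost bipartite matching).
Optimal: Golf crew→North site (12 hours), Echo crew→Central site (11 hours), Bravo crew→Harbor site (23 hours) — total 12+11+23 = 46 hours.
Min-entry greedy (repeatedly take the single cheapest remaining cell) gives 54 hours, worse by 8.
Every other assignment is strictly worse.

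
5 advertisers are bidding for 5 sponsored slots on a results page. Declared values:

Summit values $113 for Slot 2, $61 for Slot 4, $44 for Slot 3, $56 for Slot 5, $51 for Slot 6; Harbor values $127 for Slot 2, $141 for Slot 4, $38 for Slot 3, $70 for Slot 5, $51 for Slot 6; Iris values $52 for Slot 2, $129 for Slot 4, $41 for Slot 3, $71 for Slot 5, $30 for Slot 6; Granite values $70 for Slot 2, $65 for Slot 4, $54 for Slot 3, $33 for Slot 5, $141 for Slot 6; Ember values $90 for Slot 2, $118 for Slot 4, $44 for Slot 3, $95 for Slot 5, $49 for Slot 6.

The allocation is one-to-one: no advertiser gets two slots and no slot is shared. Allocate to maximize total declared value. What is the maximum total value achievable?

Max total: $536

This is a one-to-one assignment (maximum-weight bipartite matching).
Optimal: Summit→Slot 3 ($44), Harbor→Slot 2 ($127), Iris→Slot 4 ($129), Granite→Slot 6 ($141), Ember→Slot 5 ($95) — total 44+127+129+141+95 = $536.
Row-greedy (each advertiser in turn takes its best remaining slot) gives $510, worse by 26.
Next-best assignment: Summit→Slot 2, Harbor→Slot 4, Iris→Slot 3, Granite→Slot 6, Ember→Slot 5 = $531.
Swapping Iris↔Granite (Iris→Slot 6 $30, Granite→Slot 4 $65) loses 175.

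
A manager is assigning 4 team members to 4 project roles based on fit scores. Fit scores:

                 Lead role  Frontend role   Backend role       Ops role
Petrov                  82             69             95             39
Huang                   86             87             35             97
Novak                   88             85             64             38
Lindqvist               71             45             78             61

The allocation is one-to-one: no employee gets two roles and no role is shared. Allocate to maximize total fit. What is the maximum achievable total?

Maximum total: 348 pts

Optimal: Petrov→Backend role (95 pts), Huang→Ops role (97 pts), Novak→Frontend role (85 pts), Lindqvist→Lead role (71 pts) — total 95+97+85+71 = 348 pts.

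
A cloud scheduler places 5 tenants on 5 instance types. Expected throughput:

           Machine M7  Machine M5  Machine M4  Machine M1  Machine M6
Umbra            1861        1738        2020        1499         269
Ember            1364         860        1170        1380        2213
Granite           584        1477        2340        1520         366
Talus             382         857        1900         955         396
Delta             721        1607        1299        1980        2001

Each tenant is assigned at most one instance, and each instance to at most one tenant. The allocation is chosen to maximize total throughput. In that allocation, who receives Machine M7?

Umbra receives Machine M7.

Optimal: Umbra→Machine M7 (1861 ops/s), Ember→Machine M6 (2213 ops/s), Granite→Machine M5 (1477 ops/s), Talus→Machine M4 (1900 ops/s), Delta→Machine M1 (1980 ops/s) — total 1861+2213+1477+1900+1980 = 9431 ops/s.
Row-greedy (each tenant in turn takes its best remaining instance) gives 7331 ops/s, worse by 2100.
Swapping Ember↔Talus (Ember→Machine M4 1170 ops/s, Talus→Machine M6 396 ops/s) loses 2547.
Umbra's own top instance is Machine M4 (2020 ops/s), but forcing Umbra→Machine M4 and reassigning the rest optimally gives only 8072 ops/s — worse by 1359.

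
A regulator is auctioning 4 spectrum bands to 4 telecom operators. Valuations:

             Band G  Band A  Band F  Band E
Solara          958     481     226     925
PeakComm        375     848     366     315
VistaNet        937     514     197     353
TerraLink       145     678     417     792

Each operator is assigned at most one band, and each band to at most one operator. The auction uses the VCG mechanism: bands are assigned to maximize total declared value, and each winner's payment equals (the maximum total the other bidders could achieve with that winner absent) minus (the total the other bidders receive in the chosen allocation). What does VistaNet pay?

Efficient allocation: Solara→Band E ($925M), PeakComm→Band A ($848M), VistaNet→Band G ($937M), TerraLink→Band F ($417M); total welfare W = $3127M.
VistaNet receives Band G at value $937M, so the others get W − 937 = $2190M.
Without VistaNet: best allocation of the remaining 3 bidders over all 4 bands is Solara→Band G ($958M), PeakComm→Band A ($848M), TerraLink→Band E ($792M), total $2598M.
VCG payment = (others' best without VistaNet) − (others' welfare with VistaNet) = 2598 − 2190 = $408M.

VistaNet pays $408M.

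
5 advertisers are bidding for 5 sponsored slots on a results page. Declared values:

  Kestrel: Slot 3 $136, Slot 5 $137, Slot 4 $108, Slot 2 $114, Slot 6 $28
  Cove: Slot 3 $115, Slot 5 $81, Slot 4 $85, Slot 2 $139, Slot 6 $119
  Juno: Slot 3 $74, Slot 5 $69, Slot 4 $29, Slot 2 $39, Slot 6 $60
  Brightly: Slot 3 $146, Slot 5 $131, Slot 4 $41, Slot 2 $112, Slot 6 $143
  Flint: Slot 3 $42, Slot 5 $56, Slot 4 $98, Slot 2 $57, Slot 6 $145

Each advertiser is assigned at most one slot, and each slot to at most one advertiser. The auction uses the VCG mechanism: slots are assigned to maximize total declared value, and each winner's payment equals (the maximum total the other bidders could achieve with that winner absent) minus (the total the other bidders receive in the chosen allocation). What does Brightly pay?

Brightly pays $34.

Efficient allocation: Kestrel→Slot 4 ($108), Cove→Slot 2 ($139), Juno→Slot 5 ($69), Brightly→Slot 3 ($146), Flint→Slot 6 ($145); total welfare W = $607.
Brightly receives Slot 3 at value $146, so the others get W − 146 = $461.
Without Brightly: best allocation of the remaining 4 bidders over all 5 slots is Kestrel→Slot 5 ($137), Cove→Slot 2 ($139), Juno→Slot 3 ($74), Flint→Slot 6 ($145), total $495.
VCG payment = (others' best without Brightly) − (others' welfare with Brightly) = 495 − 461 = $34.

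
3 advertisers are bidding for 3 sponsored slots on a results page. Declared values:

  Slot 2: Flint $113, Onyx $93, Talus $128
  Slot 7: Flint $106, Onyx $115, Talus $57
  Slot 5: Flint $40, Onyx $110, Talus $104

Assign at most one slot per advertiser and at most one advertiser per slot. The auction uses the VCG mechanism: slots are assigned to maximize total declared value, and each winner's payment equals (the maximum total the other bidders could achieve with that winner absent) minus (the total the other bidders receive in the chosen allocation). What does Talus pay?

Talus pays $12.

Efficient allocation: Flint→Slot 7 ($106), Onyx→Slot 5 ($110), Talus→Slot 2 ($128); total welfare W = $344.
Talus receives Slot 2 at value $128, so the others get W − 128 = $216.
Without Talus: best allocation of the remaining 2 bidders over all 3 slots is Flint→Slot 2 ($113), Onyx→Slot 7 ($115), total $228.
VCG payment = (others' best without Talus) − (others' welfare with Talus) = 228 − 216 = $12.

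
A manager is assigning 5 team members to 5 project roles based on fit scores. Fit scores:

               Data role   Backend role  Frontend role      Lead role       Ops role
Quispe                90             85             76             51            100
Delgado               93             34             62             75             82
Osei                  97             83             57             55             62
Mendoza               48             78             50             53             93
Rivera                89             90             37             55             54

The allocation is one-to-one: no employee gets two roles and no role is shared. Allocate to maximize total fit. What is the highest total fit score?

Maximum total: 431 pts

Optimal: Quispe→Frontend role (76 pts), Delgado→Lead role (75 pts), Osei→Data role (97 pts), Mendoza→Ops role (93 pts), Rivera→Backend role (90 pts) — total 76+75+97+93+90 = 431 pts.
Row-greedy (each employee in turn takes its best remaining role) gives 366 pts, worse by 65.
Swapping Mendoza↔Rivera (Mendoza→Backend role 78 pts, Rivera→Ops role 54 pts) loses 51.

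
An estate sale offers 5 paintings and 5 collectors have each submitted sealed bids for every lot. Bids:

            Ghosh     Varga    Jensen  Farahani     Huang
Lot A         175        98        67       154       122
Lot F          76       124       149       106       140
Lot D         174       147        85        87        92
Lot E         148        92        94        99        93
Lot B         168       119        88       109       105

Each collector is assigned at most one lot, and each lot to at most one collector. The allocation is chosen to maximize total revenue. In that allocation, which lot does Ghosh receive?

Ghosh receives Lot B.

Optimal: Ghosh→Lot B ($168), Varga→Lot D ($147), Jensen→Lot F ($149), Farahani→Lot A ($154), Huang→Lot E ($93) — total 168+147+149+154+93 = $711.
Ghosh's own top lot is Lot A ($175), but forcing Ghosh→Lot A and reassigning the rest optimally gives only $675 — worse by 36.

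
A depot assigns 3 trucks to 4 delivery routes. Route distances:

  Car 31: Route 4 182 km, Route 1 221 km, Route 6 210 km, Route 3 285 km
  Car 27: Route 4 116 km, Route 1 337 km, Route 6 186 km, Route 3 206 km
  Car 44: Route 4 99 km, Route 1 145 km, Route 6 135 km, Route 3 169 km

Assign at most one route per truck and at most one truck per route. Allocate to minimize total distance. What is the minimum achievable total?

This is the linear assignment problem.
Optimal: Car 31→Route 6 (210 km), Car 27→Route 4 (116 km), Car 44→Route 1 (145 km) — total 210+116+145 = 471 km.
Min-entry greedy (repeatedly take the single cheapest remaining cell) gives 506 km, worse by 35.
Next-best assignment: Car 31→Route 1, Car 27→Route 4, Car 44→Route 6 = 472 km.

Min total: 471 km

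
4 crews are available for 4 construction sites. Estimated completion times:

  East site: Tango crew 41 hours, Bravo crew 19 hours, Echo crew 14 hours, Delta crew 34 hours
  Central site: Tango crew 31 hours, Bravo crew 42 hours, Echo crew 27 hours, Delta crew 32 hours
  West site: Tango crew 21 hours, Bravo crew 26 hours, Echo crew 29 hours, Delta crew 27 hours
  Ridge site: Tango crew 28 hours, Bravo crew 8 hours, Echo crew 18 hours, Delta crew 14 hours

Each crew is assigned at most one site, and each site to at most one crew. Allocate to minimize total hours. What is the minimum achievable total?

Treat this as an assignment problem: match each crew to one site.
Optimal: Tango crew→West site (21 hours), Bravo crew→Ridge site (8 hours), Echo crew→East site (14 hours), Delta crew→Central site (32 hours) — total 21+8+14+32 = 75 hours.
Column-greedy (each site in turn goes to its cheapest remaining crew) gives 85 hours, worse by 10.
Swapping Tango crew↔Bravo crew (Tango crew→Ridge site 28 hours, Bravo crew→West site 26 hours) adds 25.
No other one-to-one assignment undercuts 75 hours.

Min total: 75 hours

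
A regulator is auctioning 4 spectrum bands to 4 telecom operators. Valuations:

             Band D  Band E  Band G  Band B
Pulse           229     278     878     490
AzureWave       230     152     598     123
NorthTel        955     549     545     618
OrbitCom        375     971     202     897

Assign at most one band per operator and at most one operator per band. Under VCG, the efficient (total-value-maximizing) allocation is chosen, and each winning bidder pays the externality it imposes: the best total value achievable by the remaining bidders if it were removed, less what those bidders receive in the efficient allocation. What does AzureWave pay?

AzureWave pays $388M.

Efficient allocation: Pulse→Band B ($490M), AzureWave→Band G ($598M), NorthTel→Band D ($955M), OrbitCom→Band E ($971M); total welfare W = $3014M.
AzureWave receives Band G at value $598M, so the others get W − 598 = $2416M.
Without AzureWave: best allocation of the remaining 3 bidders over all 4 bands is Pulse→Band G ($878M), NorthTel→Band D ($955M), OrbitCom→Band E ($971M), total $2804M.
VCG payment = (others' best without AzureWave) − (others' welfare with AzureWave) = 2804 − 2416 = $388M.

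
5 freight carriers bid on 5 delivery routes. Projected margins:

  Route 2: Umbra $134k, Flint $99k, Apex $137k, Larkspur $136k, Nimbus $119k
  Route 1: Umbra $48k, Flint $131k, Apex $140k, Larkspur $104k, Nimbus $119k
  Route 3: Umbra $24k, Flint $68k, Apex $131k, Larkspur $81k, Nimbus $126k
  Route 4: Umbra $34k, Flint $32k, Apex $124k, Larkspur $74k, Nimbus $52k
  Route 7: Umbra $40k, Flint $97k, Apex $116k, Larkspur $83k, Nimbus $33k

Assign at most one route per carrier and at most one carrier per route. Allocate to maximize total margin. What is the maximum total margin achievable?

Optimal: Umbra→Route 2 ($134k), Flint→Route 1 ($131k), Apex→Route 4 ($124k), Larkspur→Route 7 ($83k), Nimbus→Route 3 ($126k) — total 134+131+124+83+126 = $598k.
Max-entry greedy (repeatedly take the single best remaining cell) gives $533k, worse by 65.
No other one-to-one assignment exceeds $598k.

Maximum total: $598k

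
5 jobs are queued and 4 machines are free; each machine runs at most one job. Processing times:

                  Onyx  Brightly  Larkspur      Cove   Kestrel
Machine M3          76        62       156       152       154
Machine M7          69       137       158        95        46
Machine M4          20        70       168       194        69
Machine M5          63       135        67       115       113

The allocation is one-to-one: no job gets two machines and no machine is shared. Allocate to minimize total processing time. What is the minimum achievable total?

Minimum total: 195 min

This is the linear assignment problem.
Optimal: Brightly→Machine M3 (62 min), Kestrel→Machine M7 (46 min), Onyx→Machine M4 (20 min), Larkspur→Machine M5 (67 min) — total 62+46+20+67 = 195 min.
Row-greedy (each job in turn takes its cheapest remaining machine) gives 244 min, worse by 49.
Next-best assignment: Brightly→Machine M3, Kestrel→Machine M7, Onyx→Machine M4, Cove→Machine M5 = 243 min.
Every other assignment is strictly worse.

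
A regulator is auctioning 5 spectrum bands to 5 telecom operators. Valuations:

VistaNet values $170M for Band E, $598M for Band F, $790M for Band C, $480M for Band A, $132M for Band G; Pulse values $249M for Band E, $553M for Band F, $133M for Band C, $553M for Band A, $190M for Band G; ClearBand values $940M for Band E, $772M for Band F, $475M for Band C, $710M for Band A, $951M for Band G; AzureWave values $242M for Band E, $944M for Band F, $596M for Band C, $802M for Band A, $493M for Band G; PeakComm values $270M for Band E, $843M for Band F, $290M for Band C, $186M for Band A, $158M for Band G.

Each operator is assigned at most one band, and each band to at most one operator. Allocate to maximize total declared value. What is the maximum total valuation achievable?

Max total: $3635M

This is a one-to-one assignment (maximum-weight bipartite matching).
Optimal: VistaNet→Band C ($790M), Pulse→Band E ($249M), ClearBand→Band G ($951M), AzureWave→Band A ($802M), PeakComm→Band F ($843M) — total 790+249+951+802+843 = $3635M.
Column-greedy (each band in turn goes to its best remaining operator) gives $3385M, worse by 250.
Swapping PeakComm↔ClearBand (PeakComm→Band G $158M, ClearBand→Band F $772M) loses 864.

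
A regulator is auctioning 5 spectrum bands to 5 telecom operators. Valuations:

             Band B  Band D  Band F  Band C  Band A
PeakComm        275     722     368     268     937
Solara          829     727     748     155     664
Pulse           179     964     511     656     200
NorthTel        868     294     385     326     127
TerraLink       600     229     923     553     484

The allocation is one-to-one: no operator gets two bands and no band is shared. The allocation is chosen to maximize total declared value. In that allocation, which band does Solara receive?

Solara receives Band D.

Optimal: PeakComm→Band A ($937M), Solara→Band D ($727M), Pulse→Band C ($656M), NorthTel→Band B ($868M), TerraLink→Band F ($923M) — total 937+727+656+868+923 = $4111M.
Row-greedy (each operator in turn takes its best remaining band) gives $3668M, worse by 443.
Every other assignment is strictly worse.
Solara's own top band is Band B ($829M), but forcing Solara→Band B and reassigning the rest optimally gives only $3979M — worse by 132.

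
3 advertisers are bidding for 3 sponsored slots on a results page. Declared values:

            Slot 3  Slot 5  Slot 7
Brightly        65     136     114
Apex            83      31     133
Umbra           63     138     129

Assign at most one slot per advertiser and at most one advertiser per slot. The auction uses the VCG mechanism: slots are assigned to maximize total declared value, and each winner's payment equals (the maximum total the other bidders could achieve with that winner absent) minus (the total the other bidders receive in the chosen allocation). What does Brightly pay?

Brightly pays $59.

Efficient allocation: Brightly→Slot 5 ($136), Apex→Slot 3 ($83), Umbra→Slot 7 ($129); total welfare W = $348.
Brightly receives Slot 5 at value $136, so the others get W − 136 = $212.
Without Brightly: best allocation of the remaining 2 bidders over all 3 slots is Apex→Slot 7 ($133), Umbra→Slot 5 ($138), total $271.
VCG payment = (others' best without Brightly) − (others' welfare with Brightly) = 271 − 212 = $59.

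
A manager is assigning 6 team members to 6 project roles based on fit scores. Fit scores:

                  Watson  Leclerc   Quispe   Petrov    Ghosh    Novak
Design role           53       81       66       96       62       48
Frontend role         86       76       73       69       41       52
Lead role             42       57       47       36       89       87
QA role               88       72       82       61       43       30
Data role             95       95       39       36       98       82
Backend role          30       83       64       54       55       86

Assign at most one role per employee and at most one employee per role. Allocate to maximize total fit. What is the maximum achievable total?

Maximum total: 534 pts

Optimal: Watson→Frontend role (86 pts), Leclerc→Data role (95 pts), Quispe→QA role (82 pts), Petrov→Design role (96 pts), Ghosh→Lead role (89 pts), Novak→Backend role (86 pts) — total 86+95+82+96+89+86 = 534 pts.
Max-entry greedy (repeatedly take the single best remaining cell) gives 525 pts, worse by 9.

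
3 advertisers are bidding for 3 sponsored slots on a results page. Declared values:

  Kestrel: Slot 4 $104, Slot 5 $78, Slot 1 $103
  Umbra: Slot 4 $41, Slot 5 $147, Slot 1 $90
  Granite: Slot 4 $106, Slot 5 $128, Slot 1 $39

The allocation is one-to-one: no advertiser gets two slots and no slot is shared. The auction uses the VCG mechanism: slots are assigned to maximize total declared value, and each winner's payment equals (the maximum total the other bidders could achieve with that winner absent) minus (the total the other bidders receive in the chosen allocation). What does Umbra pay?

Efficient allocation: Kestrel→Slot 1 ($103), Umbra→Slot 5 ($147), Granite→Slot 4 ($106); total welfare W = $356.
Umbra receives Slot 5 at value $147, so the others get W − 147 = $209.
Without Umbra: best allocation of the remaining 2 bidders over all 3 slots is Kestrel→Slot 4 ($104), Granite→Slot 5 ($128), total $232.
VCG payment = (others' best without Umbra) − (others' welfare with Umbra) = 232 − 209 = $23.

Umbra pays $23.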